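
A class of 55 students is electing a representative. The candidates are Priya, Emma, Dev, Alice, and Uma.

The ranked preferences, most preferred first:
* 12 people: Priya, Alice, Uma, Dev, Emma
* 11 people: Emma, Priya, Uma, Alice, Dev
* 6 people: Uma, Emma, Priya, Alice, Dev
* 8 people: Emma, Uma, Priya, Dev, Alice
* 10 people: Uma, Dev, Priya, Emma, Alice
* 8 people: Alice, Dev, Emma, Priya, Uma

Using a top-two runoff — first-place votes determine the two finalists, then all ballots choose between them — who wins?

Round 1 first-place votes: Priya 12, Emma 19, Dev 0, Alice 8, Uma 16. Emma and Uma advance.
Runoff: Emma is ranked above Uma on 27 ballots, Uma above Emma on 28.

Uma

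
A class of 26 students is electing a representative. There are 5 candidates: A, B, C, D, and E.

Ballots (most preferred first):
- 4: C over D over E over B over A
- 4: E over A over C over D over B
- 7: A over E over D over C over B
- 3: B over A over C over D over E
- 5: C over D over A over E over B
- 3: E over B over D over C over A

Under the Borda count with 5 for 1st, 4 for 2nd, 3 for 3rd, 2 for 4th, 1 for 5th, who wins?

A: 4×1 + 4×4 + 7×5 + 3×4 + 5×3 + 3×1 = 85
B: 4×2 + 4×1 + 7×1 + 3×5 + 5×1 + 3×4 = 51
C: 4×5 + 4×3 + 7×2 + 3×3 + 5×5 + 3×2 = 86
D: 4×4 + 4×2 + 7×3 + 3×2 + 5×4 + 3×3 = 80
E: 4×3 + 4×5 + 7×4 + 3×1 + 5×2 + 3×5 = 88

E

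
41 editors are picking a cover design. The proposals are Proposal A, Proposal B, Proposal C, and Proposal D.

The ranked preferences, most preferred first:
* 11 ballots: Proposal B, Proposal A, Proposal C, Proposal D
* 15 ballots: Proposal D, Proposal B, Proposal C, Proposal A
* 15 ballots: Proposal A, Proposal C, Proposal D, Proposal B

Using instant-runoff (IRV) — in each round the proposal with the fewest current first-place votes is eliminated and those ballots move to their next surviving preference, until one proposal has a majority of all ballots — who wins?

Round 1: Proposal A 15, Proposal B 11, Proposal C 0, Proposal D 15. Proposal C eliminated.
Round 2: Proposal A 15, Proposal B 11, Proposal D 15. Proposal B eliminated.
Round 3: Proposal A 26, Proposal D 15. Proposal A has a majority (≥21).

Proposal A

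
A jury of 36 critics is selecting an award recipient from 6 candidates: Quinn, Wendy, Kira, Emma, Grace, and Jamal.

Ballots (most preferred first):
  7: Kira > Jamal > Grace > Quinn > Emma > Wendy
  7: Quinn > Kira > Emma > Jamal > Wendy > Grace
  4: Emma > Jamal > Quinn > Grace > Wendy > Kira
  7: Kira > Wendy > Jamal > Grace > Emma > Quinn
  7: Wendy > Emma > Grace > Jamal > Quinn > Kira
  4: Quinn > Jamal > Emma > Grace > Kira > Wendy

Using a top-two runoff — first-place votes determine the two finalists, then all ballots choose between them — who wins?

Round 1 first-place votes: Quinn 11, Wendy 7, Kira 14, Emma 4, Grace 0, Jamal 0. Kira and Quinn advance.
Runoff: Kira is ranked above Quinn on 14 ballots, Quinn above Kira on 22.

Quinn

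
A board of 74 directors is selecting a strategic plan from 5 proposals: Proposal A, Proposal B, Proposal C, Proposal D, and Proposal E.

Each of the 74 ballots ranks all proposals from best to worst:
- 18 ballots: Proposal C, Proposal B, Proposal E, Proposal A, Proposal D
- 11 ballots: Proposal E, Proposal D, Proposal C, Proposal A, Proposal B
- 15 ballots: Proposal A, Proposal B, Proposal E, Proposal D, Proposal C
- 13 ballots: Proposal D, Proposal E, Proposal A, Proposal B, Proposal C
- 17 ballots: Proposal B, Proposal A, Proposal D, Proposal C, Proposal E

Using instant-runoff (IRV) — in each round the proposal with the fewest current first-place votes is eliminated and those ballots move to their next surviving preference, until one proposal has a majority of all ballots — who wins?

Proposal B

Round 1: Proposal A 15, Proposal B 17, Proposal C 18, Proposal D 13, Proposal E 11. Proposal E eliminated.
Round 2: Proposal A 15, Proposal B 17, Proposal C 18, Proposal D 24. Proposal A eliminated.
Round 3: Proposal B 32, Proposal C 18, Proposal D 24. Proposal C eliminated.
Round 4: Proposal B 50, Proposal D 24. Proposal B has a majority (≥38).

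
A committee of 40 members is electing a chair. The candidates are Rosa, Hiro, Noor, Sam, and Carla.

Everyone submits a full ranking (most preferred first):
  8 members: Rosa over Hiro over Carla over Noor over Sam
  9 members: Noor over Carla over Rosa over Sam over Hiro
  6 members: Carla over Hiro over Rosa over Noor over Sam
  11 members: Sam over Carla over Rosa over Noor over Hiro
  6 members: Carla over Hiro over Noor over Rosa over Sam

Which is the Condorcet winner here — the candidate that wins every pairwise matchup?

Carla

Carla vs Rosa: 32–8
Carla vs Hiro: 32–8
Carla vs Noor: 31–9
Carla vs Sam: 29–11
Carla beats every other candidate.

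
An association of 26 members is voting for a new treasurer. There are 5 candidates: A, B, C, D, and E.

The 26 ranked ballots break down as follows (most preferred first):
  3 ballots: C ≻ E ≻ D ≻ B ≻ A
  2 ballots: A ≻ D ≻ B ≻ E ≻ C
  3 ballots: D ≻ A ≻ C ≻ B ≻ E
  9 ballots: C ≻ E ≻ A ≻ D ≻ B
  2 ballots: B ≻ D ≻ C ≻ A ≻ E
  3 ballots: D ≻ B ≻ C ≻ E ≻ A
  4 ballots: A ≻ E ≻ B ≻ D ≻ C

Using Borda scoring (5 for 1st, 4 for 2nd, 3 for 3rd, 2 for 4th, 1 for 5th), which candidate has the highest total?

C

A: 3×1 + 2×5 + 3×4 + 9×3 + 2×2 + 3×1 + 4×5 = 79
B: 3×2 + 2×3 + 3×2 + 9×1 + 2×5 + 3×4 + 4×3 = 61
C: 3×5 + 2×1 + 3×3 + 9×5 + 2×3 + 3×3 + 4×1 = 90
D: 3×3 + 2×4 + 3×5 + 9×2 + 2×4 + 3×5 + 4×2 = 81
E: 3×4 + 2×2 + 3×1 + 9×4 + 2×1 + 3×2 + 4×4 = 79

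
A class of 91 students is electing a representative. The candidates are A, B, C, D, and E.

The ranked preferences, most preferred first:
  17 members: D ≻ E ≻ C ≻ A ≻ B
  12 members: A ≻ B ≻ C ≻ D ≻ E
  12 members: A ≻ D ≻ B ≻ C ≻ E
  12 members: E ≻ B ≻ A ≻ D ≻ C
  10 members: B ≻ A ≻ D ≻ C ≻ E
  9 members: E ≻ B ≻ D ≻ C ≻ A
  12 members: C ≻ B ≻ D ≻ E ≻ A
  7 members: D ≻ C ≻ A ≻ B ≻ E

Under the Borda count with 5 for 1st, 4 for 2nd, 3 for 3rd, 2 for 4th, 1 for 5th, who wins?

A: 17×2 + 12×5 + 12×5 + 12×3 + 10×4 + 9×1 + 12×1 + 7×3 = 272
B: 17×1 + 12×4 + 12×3 + 12×4 + 10×5 + 9×4 + 12×4 + 7×2 = 297
C: 17×3 + 12×3 + 12×2 + 12×1 + 10×2 + 9×2 + 12×5 + 7×4 = 249
D: 17×5 + 12×2 + 12×4 + 12×2 + 10×3 + 9×3 + 12×3 + 7×5 = 309
E: 17×4 + 12×1 + 12×1 + 12×5 + 10×1 + 9×5 + 12×2 + 7×1 = 238

D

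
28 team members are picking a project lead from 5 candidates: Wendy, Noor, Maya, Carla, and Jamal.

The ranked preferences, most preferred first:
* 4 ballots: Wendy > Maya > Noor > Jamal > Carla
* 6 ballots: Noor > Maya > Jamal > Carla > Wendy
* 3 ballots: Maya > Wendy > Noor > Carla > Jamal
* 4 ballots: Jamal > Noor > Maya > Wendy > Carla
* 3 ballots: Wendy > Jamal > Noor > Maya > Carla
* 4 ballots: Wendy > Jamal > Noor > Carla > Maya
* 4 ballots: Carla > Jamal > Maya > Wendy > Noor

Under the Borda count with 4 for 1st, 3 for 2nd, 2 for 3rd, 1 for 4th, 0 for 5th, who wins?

Jamal

Wendy: 4×4 + 6×0 + 3×3 + 4×1 + 3×4 + 4×4 + 4×1 = 61
Noor: 4×2 + 6×4 + 3×2 + 4×3 + 3×2 + 4×2 + 4×0 = 64
Maya: 4×3 + 6×3 + 3×4 + 4×2 + 3×1 + 4×0 + 4×2 = 61
Carla: 4×0 + 6×1 + 3×1 + 4×0 + 3×0 + 4×1 + 4×4 = 29
Jamal: 4×1 + 6×2 + 3×0 + 4×4 + 3×3 + 4×3 + 4×3 = 65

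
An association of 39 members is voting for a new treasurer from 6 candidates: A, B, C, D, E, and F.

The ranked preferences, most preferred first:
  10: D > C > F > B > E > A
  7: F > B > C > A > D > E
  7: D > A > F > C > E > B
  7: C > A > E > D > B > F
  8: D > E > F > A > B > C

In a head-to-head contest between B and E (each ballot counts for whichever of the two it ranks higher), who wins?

B is ranked above E on 17 ballots; E above B on 22.

E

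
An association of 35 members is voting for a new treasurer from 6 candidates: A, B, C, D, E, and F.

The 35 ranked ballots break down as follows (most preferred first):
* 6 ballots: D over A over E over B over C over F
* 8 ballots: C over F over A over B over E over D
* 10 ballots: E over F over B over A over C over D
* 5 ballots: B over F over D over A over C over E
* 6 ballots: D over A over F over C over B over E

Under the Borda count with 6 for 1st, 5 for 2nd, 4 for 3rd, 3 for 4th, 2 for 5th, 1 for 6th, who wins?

F

A: 6×5 + 8×4 + 10×3 + 5×3 + 6×5 = 137
B: 6×3 + 8×3 + 10×4 + 5×6 + 6×2 = 124
C: 6×2 + 8×6 + 10×2 + 5×2 + 6×3 = 108
D: 6×6 + 8×1 + 10×1 + 5×4 + 6×6 = 110
E: 6×4 + 8×2 + 10×6 + 5×1 + 6×1 = 111
F: 6×1 + 8×5 + 10×5 + 5×5 + 6×4 = 145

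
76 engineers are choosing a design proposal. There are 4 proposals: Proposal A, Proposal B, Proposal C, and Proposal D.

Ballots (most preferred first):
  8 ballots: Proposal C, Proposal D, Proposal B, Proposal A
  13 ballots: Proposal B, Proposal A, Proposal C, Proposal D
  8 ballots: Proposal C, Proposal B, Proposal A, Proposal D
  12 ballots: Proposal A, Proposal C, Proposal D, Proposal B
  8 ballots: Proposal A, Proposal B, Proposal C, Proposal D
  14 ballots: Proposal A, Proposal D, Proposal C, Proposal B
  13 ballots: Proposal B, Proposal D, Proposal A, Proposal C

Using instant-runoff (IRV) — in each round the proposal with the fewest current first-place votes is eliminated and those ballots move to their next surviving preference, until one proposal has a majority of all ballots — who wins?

Round 1: Proposal A 34, Proposal B 26, Proposal C 16, Proposal D 0. Proposal D eliminated.
Round 2: Proposal A 34, Proposal B 26, Proposal C 16. Proposal C eliminated.
Round 3: Proposal A 34, Proposal B 42. Proposal B has a majority (≥39).

Proposal B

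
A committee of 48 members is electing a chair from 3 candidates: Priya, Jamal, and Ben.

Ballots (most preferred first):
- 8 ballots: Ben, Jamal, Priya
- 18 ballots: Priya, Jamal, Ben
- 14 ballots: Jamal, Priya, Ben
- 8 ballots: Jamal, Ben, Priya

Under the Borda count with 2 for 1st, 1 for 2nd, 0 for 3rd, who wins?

Priya: 8×0 + 18×2 + 14×1 + 8×0 = 50
Jamal: 8×1 + 18×1 + 14×2 + 8×2 = 70
Ben: 8×2 + 18×0 + 14×0 + 8×1 = 24

Jamal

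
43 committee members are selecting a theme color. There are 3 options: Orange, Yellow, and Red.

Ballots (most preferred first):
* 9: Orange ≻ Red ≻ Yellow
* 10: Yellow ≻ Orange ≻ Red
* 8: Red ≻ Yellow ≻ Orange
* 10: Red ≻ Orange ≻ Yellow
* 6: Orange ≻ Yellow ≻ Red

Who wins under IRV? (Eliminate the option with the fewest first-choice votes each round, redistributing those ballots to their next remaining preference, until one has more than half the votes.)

Round 1: Orange 15, Yellow 10, Red 18. Yellow eliminated.
Round 2: Orange 25, Red 18. Orange has a majority (≥22).

Orange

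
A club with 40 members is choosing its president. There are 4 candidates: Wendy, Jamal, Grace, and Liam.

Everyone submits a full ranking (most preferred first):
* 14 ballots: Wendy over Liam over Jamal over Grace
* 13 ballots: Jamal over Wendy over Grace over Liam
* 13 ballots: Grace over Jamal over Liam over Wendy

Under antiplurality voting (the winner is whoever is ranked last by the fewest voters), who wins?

Jamal

Last-place votes: Wendy 13, Jamal 0, Grace 14, Liam 13.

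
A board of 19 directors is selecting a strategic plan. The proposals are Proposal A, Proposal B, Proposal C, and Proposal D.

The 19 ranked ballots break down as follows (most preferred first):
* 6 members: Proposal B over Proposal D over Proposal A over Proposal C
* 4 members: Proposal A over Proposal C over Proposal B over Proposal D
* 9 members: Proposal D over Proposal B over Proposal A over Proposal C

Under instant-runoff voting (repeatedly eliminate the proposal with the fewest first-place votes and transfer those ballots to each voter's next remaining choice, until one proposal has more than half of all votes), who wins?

Round 1: Proposal A 4, Proposal B 6, Proposal C 0, Proposal D 9. Proposal C eliminated.
Round 2: Proposal A 4, Proposal B 6, Proposal D 9. Proposal A eliminated.
Round 3: Proposal B 10, Proposal D 9. Proposal B has a majority (≥10).

Proposal B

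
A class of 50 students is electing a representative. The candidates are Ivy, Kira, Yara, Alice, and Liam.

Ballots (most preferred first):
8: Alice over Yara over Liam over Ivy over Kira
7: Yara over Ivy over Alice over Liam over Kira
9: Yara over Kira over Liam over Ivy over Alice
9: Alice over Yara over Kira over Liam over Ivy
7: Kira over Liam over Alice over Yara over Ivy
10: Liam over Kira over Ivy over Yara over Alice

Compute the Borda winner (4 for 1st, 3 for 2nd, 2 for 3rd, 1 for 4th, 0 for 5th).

Ivy: 8×1 + 7×3 + 9×1 + 9×0 + 7×0 + 10×2 = 58
Kira: 8×0 + 7×0 + 9×3 + 9×2 + 7×4 + 10×3 = 103
Yara: 8×3 + 7×4 + 9×4 + 9×3 + 7×1 + 10×1 = 132
Alice: 8×4 + 7×2 + 9×0 + 9×4 + 7×2 + 10×0 = 96
Liam: 8×2 + 7×1 + 9×2 + 9×1 + 7×3 + 10×4 = 111

Yara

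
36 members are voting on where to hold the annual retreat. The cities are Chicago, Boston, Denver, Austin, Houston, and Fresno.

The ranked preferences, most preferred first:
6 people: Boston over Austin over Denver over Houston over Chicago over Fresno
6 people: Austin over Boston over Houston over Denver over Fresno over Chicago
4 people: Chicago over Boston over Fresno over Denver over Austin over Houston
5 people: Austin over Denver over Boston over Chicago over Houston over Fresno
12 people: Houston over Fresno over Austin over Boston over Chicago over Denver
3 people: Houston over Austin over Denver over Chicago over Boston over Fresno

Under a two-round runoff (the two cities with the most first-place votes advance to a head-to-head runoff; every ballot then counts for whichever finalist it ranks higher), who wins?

Round 1 first-place votes: Chicago 4, Boston 6, Denver 0, Austin 11, Houston 15, Fresno 0. Houston and Austin advance.
Runoff: Houston is ranked above Austin on 15 ballots, Austin above Houston on 21.

Austin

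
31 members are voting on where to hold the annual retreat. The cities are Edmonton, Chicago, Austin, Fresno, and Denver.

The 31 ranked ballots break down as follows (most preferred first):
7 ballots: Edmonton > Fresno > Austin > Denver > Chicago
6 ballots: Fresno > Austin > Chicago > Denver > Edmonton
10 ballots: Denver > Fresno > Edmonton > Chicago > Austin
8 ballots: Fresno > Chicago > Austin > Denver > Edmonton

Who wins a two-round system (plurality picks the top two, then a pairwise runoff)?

Fresno

Round 1 first-place votes: Edmonton 7, Chicago 0, Austin 0, Fresno 14, Denver 10. Fresno and Denver advance.
Runoff: Fresno is ranked above Denver on 21 ballots, Denver above Fresno on 10.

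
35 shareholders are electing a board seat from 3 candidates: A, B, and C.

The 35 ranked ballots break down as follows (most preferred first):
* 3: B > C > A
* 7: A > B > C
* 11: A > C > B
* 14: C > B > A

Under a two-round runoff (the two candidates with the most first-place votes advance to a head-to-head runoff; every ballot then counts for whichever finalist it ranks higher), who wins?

Round 1 first-place votes: A 18, B 3, C 14. A and C advance.
Runoff: A is ranked above C on 18 ballots, C above A on 17.

A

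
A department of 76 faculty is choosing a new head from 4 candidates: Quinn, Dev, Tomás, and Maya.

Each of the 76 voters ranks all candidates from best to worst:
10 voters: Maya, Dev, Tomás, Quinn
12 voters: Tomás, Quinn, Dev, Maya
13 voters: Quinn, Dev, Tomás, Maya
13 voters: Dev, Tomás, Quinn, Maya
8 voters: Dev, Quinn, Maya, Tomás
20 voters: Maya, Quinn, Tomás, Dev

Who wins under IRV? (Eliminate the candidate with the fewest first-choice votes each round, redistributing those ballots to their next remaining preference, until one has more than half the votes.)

Quinn

Round 1: Quinn 13, Dev 21, Tomás 12, Maya 30. Tomás eliminated.
Round 2: Quinn 25, Dev 21, Maya 30. Dev eliminated.
Round 3: Quinn 46, Maya 30. Quinn has a majority (≥39).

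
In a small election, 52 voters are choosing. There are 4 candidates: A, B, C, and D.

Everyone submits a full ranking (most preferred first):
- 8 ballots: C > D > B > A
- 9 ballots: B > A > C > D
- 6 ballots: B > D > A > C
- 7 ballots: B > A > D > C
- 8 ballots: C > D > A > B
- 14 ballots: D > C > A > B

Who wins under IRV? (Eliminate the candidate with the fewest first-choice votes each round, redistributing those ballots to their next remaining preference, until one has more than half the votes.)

Round 1: A 0, B 22, C 16, D 14. A eliminated.
Round 2: B 22, C 16, D 14. D eliminated.
Round 3: B 22, C 30. C has a majority (≥27).

C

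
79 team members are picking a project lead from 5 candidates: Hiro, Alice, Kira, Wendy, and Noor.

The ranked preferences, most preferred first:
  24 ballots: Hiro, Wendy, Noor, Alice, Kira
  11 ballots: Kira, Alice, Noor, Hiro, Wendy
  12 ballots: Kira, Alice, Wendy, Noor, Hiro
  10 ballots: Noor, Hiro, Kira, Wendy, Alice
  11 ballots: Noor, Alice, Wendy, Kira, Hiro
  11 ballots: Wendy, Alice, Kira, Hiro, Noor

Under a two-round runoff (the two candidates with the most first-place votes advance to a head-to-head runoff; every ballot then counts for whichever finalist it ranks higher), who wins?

Round 1 first-place votes: Hiro 24, Alice 0, Kira 23, Wendy 11, Noor 21. Hiro and Kira advance.
Runoff: Hiro is ranked above Kira on 34 ballots, Kira above Hiro on 45.

Kira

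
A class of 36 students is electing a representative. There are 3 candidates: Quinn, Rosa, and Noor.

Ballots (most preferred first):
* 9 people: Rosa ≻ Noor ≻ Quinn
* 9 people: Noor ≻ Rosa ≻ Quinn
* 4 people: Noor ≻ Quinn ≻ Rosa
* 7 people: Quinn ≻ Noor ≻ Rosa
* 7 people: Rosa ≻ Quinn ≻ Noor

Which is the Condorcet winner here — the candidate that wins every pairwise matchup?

Noor vs Quinn: 22–14
Noor vs Rosa: 20–16
Noor beats every other candidate.

Noor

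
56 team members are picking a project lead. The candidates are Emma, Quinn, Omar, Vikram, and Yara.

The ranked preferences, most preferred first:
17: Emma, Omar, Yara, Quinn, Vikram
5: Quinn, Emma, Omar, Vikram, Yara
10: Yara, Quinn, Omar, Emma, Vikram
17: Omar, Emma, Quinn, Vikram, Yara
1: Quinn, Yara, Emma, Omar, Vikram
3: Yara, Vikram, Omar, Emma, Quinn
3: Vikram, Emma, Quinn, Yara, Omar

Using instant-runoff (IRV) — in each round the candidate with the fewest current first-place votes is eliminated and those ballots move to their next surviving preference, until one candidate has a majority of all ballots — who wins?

Omar

Round 1: Emma 17, Quinn 6, Omar 17, Vikram 3, Yara 13. Vikram eliminated.
Round 2: Emma 20, Quinn 6, Omar 17, Yara 13. Quinn eliminated.
Round 3: Emma 25, Omar 17, Yara 14. Yara eliminated.
Round 4: Emma 26, Omar 30. Omar has a majority (≥29).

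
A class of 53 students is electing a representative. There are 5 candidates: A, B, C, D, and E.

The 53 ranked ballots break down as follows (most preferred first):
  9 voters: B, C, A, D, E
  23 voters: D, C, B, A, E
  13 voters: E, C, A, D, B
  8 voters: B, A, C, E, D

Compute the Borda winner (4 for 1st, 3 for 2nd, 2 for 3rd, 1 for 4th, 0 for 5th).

A: 9×2 + 23×1 + 13×2 + 8×3 = 91
B: 9×4 + 23×2 + 13×0 + 8×4 = 114
C: 9×3 + 23×3 + 13×3 + 8×2 = 151
D: 9×1 + 23×4 + 13×1 + 8×0 = 114
E: 9×0 + 23×0 + 13×4 + 8×1 = 60

C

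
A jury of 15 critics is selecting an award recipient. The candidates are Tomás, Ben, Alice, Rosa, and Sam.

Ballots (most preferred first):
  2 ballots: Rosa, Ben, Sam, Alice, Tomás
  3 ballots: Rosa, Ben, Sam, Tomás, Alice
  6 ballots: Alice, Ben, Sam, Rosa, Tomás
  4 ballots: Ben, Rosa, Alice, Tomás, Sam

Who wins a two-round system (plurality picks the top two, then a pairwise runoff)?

Rosa

Round 1 first-place votes: Tomás 0, Ben 4, Alice 6, Rosa 5, Sam 0. Alice and Rosa advance.
Runoff: Alice is ranked above Rosa on 6 ballots, Rosa above Alice on 9.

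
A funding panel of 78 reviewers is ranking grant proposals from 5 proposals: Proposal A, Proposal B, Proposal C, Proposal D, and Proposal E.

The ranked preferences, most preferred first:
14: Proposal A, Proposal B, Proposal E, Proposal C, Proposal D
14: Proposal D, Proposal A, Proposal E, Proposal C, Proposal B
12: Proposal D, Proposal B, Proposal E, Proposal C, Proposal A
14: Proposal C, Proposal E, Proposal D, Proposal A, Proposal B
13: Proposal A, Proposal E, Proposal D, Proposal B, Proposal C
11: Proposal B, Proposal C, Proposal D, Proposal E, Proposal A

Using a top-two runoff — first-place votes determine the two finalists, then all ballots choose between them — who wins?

Round 1 first-place votes: Proposal A 27, Proposal B 11, Proposal C 14, Proposal D 26, Proposal E 0. Proposal A and Proposal D advance.
Runoff: Proposal A is ranked above Proposal D on 27 ballots, Proposal D above Proposal A on 51.

Proposal D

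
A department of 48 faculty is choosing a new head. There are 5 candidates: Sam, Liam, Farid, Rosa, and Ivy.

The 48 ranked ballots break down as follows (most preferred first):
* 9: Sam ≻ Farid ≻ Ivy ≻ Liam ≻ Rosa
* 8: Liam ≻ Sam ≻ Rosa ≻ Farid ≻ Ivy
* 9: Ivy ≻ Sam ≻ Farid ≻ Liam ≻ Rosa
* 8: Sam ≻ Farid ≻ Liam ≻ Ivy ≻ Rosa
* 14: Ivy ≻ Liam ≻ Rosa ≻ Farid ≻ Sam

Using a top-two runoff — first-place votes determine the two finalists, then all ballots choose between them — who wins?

Round 1 first-place votes: Sam 17, Liam 8, Farid 0, Rosa 0, Ivy 23. Ivy and Sam advance.
Runoff: Ivy is ranked above Sam on 23 ballots, Sam above Ivy on 25.

Sam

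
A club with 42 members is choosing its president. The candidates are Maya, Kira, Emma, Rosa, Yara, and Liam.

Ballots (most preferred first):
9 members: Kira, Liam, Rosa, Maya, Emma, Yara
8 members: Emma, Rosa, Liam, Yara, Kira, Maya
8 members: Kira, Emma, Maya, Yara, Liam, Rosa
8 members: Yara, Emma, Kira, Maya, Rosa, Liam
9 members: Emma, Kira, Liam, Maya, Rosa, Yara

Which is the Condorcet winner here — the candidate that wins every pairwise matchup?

Emma

Emma vs Maya: 33–9
Emma vs Kira: 25–17
Emma vs Rosa: 33–9
Emma vs Yara: 34–8
Emma vs Liam: 33–9
Emma beats every other candidate.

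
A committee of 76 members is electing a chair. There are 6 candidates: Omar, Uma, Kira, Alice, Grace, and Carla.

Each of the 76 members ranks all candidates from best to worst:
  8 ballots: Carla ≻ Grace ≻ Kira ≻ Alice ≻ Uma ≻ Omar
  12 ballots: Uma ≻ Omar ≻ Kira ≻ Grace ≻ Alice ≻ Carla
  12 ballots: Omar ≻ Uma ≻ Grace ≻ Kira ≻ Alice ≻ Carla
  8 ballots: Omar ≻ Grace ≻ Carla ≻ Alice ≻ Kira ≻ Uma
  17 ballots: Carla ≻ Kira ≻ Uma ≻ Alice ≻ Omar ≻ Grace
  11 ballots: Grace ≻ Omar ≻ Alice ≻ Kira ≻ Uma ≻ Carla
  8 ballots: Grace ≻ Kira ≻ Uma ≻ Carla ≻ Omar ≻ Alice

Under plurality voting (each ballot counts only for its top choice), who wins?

First-place votes: Omar 20, Uma 12, Kira 0, Alice 0, Grace 19, Carla 25.

Carla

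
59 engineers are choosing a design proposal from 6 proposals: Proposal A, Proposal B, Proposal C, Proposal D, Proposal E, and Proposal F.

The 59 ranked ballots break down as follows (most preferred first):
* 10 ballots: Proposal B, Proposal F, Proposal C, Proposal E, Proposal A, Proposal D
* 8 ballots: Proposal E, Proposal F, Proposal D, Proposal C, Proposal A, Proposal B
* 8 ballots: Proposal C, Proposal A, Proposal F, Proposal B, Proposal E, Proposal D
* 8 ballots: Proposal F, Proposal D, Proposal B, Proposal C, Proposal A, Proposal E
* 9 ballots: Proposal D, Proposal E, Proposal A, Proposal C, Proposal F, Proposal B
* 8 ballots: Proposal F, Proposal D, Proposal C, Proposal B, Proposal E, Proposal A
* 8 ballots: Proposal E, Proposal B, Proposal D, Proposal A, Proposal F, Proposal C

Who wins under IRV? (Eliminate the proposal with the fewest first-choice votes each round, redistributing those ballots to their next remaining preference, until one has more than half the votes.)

Round 1: Proposal A 0, Proposal B 10, Proposal C 8, Proposal D 9, Proposal E 16, Proposal F 16. Proposal A eliminated.
Round 2: Proposal B 10, Proposal C 8, Proposal D 9, Proposal E 16, Proposal F 16. Proposal C eliminated.
Round 3: Proposal B 10, Proposal D 9, Proposal E 16, Proposal F 24. Proposal D eliminated.
Round 4: Proposal B 10, Proposal E 25, Proposal F 24. Proposal B eliminated.
Round 5: Proposal E 25, Proposal F 34. Proposal F has a majority (≥30).

Proposal F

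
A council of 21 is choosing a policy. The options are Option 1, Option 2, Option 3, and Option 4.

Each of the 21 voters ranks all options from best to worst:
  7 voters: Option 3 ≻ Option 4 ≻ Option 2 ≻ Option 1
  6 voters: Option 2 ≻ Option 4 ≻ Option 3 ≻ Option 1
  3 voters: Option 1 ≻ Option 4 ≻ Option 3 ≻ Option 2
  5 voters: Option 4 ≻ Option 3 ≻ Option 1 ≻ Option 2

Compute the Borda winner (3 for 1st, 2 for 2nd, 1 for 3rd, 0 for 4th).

Option 4

Option 1: 7×0 + 6×0 + 3×3 + 5×1 = 14
Option 2: 7×1 + 6×3 + 3×0 + 5×0 = 25
Option 3: 7×3 + 6×1 + 3×1 + 5×2 = 40
Option 4: 7×2 + 6×2 + 3×2 + 5×3 = 47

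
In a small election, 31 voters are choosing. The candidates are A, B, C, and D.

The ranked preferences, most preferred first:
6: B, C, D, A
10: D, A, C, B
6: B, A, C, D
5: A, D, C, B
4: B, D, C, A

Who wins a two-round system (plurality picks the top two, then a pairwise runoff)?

B

Round 1 first-place votes: A 5, B 16, C 0, D 10. B and D advance.
Runoff: B is ranked above D on 16 ballots, D above B on 15.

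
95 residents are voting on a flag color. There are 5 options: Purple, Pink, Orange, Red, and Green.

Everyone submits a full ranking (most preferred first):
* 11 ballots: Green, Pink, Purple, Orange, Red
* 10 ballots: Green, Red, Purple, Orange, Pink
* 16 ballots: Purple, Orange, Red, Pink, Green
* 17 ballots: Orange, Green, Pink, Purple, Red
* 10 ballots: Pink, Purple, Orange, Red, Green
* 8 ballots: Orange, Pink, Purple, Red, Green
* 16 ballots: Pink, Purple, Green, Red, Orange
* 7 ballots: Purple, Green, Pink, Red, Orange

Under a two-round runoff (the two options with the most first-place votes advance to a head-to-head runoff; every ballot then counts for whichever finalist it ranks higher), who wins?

Round 1 first-place votes: Purple 23, Pink 26, Orange 25, Red 0, Green 21. Pink and Orange advance.
Runoff: Pink is ranked above Orange on 44 ballots, Orange above Pink on 51.

Orange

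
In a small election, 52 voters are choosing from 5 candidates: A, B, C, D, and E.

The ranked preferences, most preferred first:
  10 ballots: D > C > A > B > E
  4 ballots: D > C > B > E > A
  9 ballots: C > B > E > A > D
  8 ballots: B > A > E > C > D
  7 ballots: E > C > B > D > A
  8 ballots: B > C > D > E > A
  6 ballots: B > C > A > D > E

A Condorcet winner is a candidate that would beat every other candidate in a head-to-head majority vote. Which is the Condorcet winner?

C

C vs A: 44–8
C vs B: 30–22
C vs D: 38–14
C vs E: 37–15
C beats every other candidate.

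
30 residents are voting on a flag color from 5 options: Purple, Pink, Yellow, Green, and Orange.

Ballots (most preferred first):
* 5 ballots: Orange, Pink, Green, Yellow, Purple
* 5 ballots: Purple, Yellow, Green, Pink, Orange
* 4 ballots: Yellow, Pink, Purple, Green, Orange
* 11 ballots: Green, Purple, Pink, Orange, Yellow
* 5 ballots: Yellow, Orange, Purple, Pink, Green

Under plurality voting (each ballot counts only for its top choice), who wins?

First-place votes: Purple 5, Pink 0, Yellow 9, Green 11, Orange 5.

Green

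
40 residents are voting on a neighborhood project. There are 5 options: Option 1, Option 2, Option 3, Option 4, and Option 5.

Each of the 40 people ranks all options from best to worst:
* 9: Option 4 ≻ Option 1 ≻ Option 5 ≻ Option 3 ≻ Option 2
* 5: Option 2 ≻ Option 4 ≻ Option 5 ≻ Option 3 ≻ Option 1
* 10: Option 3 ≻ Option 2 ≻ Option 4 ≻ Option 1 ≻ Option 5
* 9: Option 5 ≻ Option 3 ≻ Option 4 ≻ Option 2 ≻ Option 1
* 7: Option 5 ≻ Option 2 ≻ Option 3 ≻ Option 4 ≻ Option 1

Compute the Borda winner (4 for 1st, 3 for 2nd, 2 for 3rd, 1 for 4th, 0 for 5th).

Option 4

Option 1: 9×3 + 5×0 + 10×1 + 9×0 + 7×0 = 37
Option 2: 9×0 + 5×4 + 10×3 + 9×1 + 7×3 = 80
Option 3: 9×1 + 5×1 + 10×4 + 9×3 + 7×2 = 95
Option 4: 9×4 + 5×3 + 10×2 + 9×2 + 7×1 = 96
Option 5: 9×2 + 5×2 + 10×0 + 9×4 + 7×4 = 92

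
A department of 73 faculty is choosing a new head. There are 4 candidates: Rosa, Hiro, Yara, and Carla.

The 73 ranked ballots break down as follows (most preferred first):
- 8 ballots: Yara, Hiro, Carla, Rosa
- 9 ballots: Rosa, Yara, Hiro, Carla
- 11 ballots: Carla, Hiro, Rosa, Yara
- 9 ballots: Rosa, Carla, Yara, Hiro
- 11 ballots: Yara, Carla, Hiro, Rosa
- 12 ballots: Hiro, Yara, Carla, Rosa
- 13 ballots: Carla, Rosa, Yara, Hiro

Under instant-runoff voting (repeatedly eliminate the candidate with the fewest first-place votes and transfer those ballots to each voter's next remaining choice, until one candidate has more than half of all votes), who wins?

Round 1: Rosa 18, Hiro 12, Yara 19, Carla 24. Hiro eliminated.
Round 2: Rosa 18, Yara 31, Carla 24. Rosa eliminated.
Round 3: Yara 40, Carla 33. Yara has a majority (≥37).

Yara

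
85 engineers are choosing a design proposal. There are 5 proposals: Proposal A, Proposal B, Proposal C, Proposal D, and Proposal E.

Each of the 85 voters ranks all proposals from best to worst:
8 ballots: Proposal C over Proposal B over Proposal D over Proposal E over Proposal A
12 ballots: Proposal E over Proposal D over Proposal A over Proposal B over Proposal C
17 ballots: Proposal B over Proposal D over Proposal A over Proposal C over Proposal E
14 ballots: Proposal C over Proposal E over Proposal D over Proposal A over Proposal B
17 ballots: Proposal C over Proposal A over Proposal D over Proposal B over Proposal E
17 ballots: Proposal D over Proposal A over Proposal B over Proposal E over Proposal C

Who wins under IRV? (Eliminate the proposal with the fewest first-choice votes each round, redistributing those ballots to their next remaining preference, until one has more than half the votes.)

Round 1: Proposal A 0, Proposal B 17, Proposal C 39, Proposal D 17, Proposal E 12. Proposal A eliminated.
Round 2: Proposal B 17, Proposal C 39, Proposal D 17, Proposal E 12. Proposal E eliminated.
Round 3: Proposal B 17, Proposal C 39, Proposal D 29. Proposal B eliminated.
Round 4: Proposal C 39, Proposal D 46. Proposal D has a majority (≥43).

Proposal D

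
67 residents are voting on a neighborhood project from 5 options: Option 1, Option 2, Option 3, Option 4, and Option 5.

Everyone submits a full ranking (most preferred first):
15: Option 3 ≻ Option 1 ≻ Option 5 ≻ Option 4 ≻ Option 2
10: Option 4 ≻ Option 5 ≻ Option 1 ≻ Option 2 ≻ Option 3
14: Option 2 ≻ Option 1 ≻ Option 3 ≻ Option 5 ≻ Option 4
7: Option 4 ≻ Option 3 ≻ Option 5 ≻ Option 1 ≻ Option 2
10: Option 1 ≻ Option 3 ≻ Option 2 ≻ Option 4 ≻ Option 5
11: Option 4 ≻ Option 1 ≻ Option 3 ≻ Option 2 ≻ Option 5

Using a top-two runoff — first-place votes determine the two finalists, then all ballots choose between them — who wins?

Option 3

Round 1 first-place votes: Option 1 10, Option 2 14, Option 3 15, Option 4 28, Option 5 0. Option 4 and Option 3 advance.
Runoff: Option 4 is ranked above Option 3 on 28 ballots, Option 3 above Option 4 on 39.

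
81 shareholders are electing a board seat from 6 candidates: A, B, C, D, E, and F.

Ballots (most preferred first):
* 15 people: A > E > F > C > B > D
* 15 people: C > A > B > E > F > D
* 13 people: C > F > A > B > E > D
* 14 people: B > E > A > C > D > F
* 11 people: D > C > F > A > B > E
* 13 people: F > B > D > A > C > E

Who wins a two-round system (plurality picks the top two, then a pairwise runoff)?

Round 1 first-place votes: A 15, B 14, C 28, D 11, E 0, F 13. C and A advance.
Runoff: C is ranked above A on 39 ballots, A above C on 42.

A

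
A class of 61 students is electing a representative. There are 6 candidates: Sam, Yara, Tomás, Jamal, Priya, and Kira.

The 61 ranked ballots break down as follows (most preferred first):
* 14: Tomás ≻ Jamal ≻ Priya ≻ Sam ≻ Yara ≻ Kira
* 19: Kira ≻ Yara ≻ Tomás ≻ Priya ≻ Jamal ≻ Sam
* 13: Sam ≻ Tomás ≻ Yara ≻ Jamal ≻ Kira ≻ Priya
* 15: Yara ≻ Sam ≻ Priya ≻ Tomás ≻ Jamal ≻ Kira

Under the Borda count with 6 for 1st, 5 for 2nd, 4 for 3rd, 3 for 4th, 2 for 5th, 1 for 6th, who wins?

Tomás

Sam: 14×3 + 19×1 + 13×6 + 15×5 = 214
Yara: 14×2 + 19×5 + 13×4 + 15×6 = 265
Tomás: 14×6 + 19×4 + 13×5 + 15×3 = 270
Jamal: 14×5 + 19×2 + 13×3 + 15×2 = 177
Priya: 14×4 + 19×3 + 13×1 + 15×4 = 186
Kira: 14×1 + 19×6 + 13×2 + 15×1 = 169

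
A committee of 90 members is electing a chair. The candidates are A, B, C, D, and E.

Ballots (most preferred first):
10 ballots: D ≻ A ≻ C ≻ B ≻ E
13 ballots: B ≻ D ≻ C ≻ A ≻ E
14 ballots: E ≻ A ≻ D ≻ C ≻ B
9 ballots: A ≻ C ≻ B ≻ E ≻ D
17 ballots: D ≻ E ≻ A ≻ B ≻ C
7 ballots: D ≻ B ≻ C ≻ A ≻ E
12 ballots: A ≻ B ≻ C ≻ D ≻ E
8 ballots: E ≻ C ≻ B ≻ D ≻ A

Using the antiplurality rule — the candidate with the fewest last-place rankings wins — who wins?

Last-place votes: A 8, B 14, C 17, D 9, E 42.

A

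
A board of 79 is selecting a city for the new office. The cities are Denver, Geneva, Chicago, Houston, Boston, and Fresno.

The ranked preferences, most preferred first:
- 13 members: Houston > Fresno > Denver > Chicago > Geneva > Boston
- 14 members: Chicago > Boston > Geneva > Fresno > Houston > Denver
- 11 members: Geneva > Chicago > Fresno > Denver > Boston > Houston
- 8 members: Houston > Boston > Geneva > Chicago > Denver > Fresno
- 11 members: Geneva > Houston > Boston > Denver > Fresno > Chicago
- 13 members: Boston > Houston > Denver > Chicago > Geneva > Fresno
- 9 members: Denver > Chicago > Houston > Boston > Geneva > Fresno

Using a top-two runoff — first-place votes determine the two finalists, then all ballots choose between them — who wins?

Round 1 first-place votes: Denver 9, Geneva 22, Chicago 14, Houston 21, Boston 13, Fresno 0. Geneva and Houston advance.
Runoff: Geneva is ranked above Houston on 36 ballots, Houston above Geneva on 43.

Houston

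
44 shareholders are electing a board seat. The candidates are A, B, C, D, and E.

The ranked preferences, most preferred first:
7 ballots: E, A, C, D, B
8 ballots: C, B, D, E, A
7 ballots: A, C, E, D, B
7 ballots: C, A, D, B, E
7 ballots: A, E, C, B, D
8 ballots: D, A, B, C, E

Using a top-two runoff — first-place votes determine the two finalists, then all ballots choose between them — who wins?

Round 1 first-place votes: A 14, B 0, C 15, D 8, E 7. C and A advance.
Runoff: C is ranked above A on 15 ballots, A above C on 29.

A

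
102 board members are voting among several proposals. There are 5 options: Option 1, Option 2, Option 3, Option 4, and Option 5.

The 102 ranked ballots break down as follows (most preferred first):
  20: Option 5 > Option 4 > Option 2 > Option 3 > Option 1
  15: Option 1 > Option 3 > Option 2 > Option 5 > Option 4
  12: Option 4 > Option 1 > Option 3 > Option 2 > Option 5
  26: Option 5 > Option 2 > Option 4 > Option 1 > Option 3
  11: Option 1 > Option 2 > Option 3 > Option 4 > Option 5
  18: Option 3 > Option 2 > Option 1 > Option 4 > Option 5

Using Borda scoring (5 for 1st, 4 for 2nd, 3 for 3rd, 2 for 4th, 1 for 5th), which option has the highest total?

Option 1: 20×1 + 15×5 + 12×4 + 26×2 + 11×5 + 18×3 = 304
Option 2: 20×3 + 15×3 + 12×2 + 26×4 + 11×4 + 18×4 = 349
Option 3: 20×2 + 15×4 + 12×3 + 26×1 + 11×3 + 18×5 = 285
Option 4: 20×4 + 15×1 + 12×5 + 26×3 + 11×2 + 18×2 = 291
Option 5: 20×5 + 15×2 + 12×1 + 26×5 + 11×1 + 18×1 = 301

Option 2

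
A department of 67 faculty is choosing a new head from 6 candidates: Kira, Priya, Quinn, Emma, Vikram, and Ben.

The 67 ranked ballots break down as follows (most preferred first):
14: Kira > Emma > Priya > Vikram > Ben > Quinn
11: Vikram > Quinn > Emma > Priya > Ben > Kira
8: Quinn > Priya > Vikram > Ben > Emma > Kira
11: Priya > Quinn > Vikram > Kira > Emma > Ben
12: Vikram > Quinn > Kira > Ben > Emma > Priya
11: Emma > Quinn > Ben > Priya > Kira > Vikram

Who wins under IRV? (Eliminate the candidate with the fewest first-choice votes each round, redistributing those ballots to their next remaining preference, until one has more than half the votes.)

Priya

Round 1: Kira 14, Priya 11, Quinn 8, Emma 11, Vikram 23, Ben 0. Ben eliminated.
Round 2: Kira 14, Priya 11, Quinn 8, Emma 11, Vikram 23. Quinn eliminated.
Round 3: Kira 14, Priya 19, Emma 11, Vikram 23. Emma eliminated.
Round 4: Kira 14, Priya 30, Vikram 23. Kira eliminated.
Round 5: Priya 44, Vikram 23. Priya has a majority (≥34).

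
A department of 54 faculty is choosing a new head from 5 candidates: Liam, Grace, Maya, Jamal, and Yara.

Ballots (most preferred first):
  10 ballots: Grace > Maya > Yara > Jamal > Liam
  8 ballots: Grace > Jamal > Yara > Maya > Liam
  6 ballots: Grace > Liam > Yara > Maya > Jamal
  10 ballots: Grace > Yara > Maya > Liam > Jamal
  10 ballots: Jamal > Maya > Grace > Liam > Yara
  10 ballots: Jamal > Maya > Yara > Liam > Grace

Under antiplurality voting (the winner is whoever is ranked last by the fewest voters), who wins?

Maya

Last-place votes: Liam 18, Grace 10, Maya 0, Jamal 16, Yara 10.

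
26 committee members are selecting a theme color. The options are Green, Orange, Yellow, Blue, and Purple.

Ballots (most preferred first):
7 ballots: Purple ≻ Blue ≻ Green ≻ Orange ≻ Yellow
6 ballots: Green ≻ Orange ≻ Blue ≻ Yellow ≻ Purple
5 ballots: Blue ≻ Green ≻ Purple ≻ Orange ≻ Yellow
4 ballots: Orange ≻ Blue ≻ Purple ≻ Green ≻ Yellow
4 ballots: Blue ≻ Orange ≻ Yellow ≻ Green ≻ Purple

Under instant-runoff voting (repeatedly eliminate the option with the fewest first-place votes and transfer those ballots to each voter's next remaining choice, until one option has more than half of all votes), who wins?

Blue

Round 1: Green 6, Orange 4, Yellow 0, Blue 9, Purple 7. Yellow eliminated.
Round 2: Green 6, Orange 4, Blue 9, Purple 7. Orange eliminated.
Round 3: Green 6, Blue 13, Purple 7. Green eliminated.
Round 4: Blue 19, Purple 7. Blue has a majority (≥14).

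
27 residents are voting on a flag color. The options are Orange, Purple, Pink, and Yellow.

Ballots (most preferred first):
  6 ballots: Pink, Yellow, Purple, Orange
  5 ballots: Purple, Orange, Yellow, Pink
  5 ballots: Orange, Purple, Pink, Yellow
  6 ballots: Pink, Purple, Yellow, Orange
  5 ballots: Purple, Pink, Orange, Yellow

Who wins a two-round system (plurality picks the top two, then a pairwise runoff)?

Purple

Round 1 first-place votes: Orange 5, Purple 10, Pink 12, Yellow 0. Pink and Purple advance.
Runoff: Pink is ranked above Purple on 12 ballots, Purple above Pink on 15.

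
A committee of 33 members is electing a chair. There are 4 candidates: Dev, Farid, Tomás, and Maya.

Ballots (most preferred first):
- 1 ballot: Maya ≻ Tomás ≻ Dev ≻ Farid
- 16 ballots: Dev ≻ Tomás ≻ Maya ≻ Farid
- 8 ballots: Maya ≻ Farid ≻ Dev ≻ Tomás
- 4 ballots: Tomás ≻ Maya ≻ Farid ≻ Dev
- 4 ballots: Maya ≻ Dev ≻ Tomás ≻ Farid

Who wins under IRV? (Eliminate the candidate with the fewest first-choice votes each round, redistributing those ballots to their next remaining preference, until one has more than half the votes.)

Maya

Round 1: Dev 16, Farid 0, Tomás 4, Maya 13. Farid eliminated.
Round 2: Dev 16, Tomás 4, Maya 13. Tomás eliminated.
Round 3: Dev 16, Maya 17. Maya has a majority (≥17).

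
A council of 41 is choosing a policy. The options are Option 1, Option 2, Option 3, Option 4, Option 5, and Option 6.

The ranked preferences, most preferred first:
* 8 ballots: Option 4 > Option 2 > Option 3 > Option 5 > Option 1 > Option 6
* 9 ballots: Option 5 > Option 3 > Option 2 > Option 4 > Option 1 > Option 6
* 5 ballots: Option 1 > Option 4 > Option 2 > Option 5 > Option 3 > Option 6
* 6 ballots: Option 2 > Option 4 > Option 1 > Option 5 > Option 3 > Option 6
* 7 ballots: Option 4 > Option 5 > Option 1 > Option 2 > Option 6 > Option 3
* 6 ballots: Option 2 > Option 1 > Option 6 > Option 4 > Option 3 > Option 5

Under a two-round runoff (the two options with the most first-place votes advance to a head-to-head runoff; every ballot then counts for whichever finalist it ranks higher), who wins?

Option 2

Round 1 first-place votes: Option 1 5, Option 2 12, Option 3 0, Option 4 15, Option 5 9, Option 6 0. Option 4 and Option 2 advance.
Runoff: Option 4 is ranked above Option 2 on 20 ballots, Option 2 above Option 4 on 21.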